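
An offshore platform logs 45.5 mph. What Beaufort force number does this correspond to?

45.5 mph = 20.3 m/s, which is Beaufort 8 (gale, 17.2–20.7 m/s).

Beaufort force 8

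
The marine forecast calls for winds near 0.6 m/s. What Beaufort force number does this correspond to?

Beaufort force 1

0.6 m/s lies in the Beaufort 1 band (light air, 0.3–1.5 m/s).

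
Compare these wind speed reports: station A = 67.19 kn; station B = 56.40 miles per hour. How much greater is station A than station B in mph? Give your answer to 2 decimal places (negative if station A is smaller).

20.92 mph

station A: 67.19 kt = 77.3209 mph.
Difference: 77.3209 − 56.4000 = 20.92 mph.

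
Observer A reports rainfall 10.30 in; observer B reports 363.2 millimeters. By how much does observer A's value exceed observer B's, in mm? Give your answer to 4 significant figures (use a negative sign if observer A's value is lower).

observer A: 10.30 in = 261.620 mm.
Difference: 261.620 − 363.200 = -101.6 mm.

-101.6 mm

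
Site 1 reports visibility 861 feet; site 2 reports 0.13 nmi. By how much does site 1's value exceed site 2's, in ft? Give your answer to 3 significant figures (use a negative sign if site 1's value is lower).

71.1 ft

site 2: 0.13 nmi = 789.895 ft.
Difference: 861.000 − 789.895 = 71.1 ft.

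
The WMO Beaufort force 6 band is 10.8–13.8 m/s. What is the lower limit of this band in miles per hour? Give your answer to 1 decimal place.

24.2 mph

10.8–13.8 m/s × 2.237 = 24.2–30.9 mph.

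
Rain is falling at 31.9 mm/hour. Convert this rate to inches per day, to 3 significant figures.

30.1 in/day

31.9 mm/hour × 0.0393701 in/mm × 24 hour/day = 30.1 in/day.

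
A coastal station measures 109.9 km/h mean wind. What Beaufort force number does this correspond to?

Beaufort force 11

109.9 km/h = 30.5 m/s, which is Beaufort 11 (violent storm, 28.5–32.6 m/s).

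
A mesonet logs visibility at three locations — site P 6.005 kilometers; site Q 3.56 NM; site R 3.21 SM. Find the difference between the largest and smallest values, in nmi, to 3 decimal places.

site P: 6.005 km = 3.24244 nmi.
site R: 3.21 SM = 2.78941 nmi.
Spread: 3.56000 − 2.78941 = 0.771 nmi.

0.771 nmi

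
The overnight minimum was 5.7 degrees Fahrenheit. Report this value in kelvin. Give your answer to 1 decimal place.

258.5 K

First to °C: -14.61 °C.
Then to K: 258.5 K.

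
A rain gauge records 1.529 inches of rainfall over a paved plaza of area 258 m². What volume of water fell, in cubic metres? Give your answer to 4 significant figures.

10.02 cubic metres

Depth: 1.529 in × 25.4 = 38.8366 mm.
1 mm over 1 m² is 1 L, so volume = 38.8366 × 258 = 10019.843 L = 10.02 m³.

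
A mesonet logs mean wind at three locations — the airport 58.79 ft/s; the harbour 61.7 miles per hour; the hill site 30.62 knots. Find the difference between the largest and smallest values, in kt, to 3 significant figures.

the airport: 58.79 ft/s = 34.832 kt.
the harbour: 61.7 mph = 53.616 kt.
Spread: 53.616 − 30.620 = 23.0 kt.

23.0 kt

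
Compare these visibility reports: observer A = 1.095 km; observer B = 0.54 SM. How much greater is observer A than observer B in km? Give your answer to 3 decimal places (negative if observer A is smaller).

observer B: 0.54 SM = 0.86905 km.
Difference: 1.09500 − 0.86905 = 0.226 km.

0.226 km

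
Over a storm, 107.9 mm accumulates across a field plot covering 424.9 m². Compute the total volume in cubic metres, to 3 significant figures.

1 mm over 1 m² is 1 L, so volume = 107.9 × 424.9 = 45846.71 L = 45.8 m³.

45.8 cubic metres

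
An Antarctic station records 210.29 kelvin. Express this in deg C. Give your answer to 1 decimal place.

-62.9 °C

°C = 210.29 − 273.15 = -62.9 °C.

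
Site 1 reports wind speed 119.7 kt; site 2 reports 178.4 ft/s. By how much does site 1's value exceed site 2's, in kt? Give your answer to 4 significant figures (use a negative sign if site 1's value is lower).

site 2: 178.4 ft/s = 105.6991 kt.
Difference: 119.7000 − 105.6991 = 14.00 kt.

14.00 kt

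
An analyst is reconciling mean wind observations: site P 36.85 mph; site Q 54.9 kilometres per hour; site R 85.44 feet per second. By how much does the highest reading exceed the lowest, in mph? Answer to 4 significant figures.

site Q: 54.9 km/h = 34.1133 mph.
site R: 85.44 ft/s = 58.2545 mph.
Spread: 58.2545 − 34.1133 = 24.14 mph.

24.14 mph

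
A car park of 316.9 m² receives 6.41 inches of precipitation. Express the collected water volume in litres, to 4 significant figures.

Depth: 6.41 in × 25.4 = 162.814 mm.
1 mm over 1 m² is 1 L, so volume = 162.814 × 316.9 = 51595.757 L ≈ 51600 L.

51600 litres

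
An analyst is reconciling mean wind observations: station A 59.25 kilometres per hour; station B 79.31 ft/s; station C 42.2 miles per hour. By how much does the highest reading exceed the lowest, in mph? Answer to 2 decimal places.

station A: 59.25 km/h = 36.8162 mph.
station B: 79.31 ft/s = 54.0750 mph.
Spread: 54.0750 − 36.8162 = 17.26 mph.

17.26 mph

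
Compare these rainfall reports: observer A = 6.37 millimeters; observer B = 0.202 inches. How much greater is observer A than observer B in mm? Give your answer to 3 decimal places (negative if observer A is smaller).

observer B: 0.202 in = 5.13080 mm.
Difference: 6.37000 − 5.13080 = 1.239 mm.

1.239 mm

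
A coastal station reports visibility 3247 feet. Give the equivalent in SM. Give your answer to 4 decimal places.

1 ft = 0.000189394 SM, so 3247 × 0.000189394 = 0.6150 SM.

0.6150 SM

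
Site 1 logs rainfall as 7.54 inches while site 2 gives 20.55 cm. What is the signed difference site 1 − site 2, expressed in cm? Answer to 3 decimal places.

-1.398 cm

site 1: 7.54 in = 19.15160 cm.
Difference: 19.15160 − 20.55000 = -1.398 cm.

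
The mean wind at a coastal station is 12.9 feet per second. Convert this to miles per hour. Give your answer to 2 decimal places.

8.80 mph

1 ft/s = 0.681818 mph, so 12.9 × 0.681818 = 8.80 mph.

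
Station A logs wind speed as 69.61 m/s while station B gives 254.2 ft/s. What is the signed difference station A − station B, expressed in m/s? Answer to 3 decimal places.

-7.870 m/s

station B: 254.2 ft/s = 77.48016 m/s.
Difference: 69.61000 − 77.48016 = -7.870 m/s.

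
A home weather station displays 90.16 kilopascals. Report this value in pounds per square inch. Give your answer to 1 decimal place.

13.1 psi

1 kPa = 0.145038 psi, so 90.16 × 0.145038 = 13.1 psi.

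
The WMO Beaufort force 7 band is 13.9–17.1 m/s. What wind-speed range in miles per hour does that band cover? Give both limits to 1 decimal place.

13.9–17.1 m/s × 2.237 = 31.1–38.3 mph.

31.1 to 38.3 mph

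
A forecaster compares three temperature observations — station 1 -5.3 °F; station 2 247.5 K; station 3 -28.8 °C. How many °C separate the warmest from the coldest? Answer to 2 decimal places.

8.08 °C

station 1: -5.3 °F = -20.722 °C.
station 2: 247.5 K = -25.650 °C.
Spread: (-20.722) − (-28.800) = 8.078 °C.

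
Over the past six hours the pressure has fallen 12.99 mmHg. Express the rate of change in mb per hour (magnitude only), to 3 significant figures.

2.89 mb per hour

12.99 mmHg / 6 h × 1.33322 mb/mmHg = 2.89 mb/h.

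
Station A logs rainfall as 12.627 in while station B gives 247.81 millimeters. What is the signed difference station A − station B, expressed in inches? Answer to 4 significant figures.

station B: 247.81 mm = 9.75630 in.
Difference: 12.62700 − 9.75630 = 2.871 in.

2.871 in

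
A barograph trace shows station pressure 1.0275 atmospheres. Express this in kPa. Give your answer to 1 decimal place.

104.1 kPa

1 atm = 101.325 kPa, so 1.0275 × 101.325 = 104.1 kPa.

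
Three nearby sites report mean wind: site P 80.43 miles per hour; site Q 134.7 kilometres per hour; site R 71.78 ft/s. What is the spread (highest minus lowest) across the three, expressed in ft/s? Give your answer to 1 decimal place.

site P: 80.43 mph = 117.964 ft/s.
site Q: 134.7 km/h = 122.758 ft/s.
Spread: 122.758 − 71.780 = 51.0 ft/s.

51.0 ft/s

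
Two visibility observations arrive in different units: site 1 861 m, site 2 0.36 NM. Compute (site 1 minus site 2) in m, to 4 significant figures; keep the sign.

site 2: 0.36 nmi = 666.720 m.
Difference: 861.000 − 666.720 = 194.3 m.

194.3 m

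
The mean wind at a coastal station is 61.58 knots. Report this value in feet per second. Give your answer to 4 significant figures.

103.9 ft/s

1 kt = 1.68781 ft/s, so 61.58 × 1.68781 = 103.9 ft/s.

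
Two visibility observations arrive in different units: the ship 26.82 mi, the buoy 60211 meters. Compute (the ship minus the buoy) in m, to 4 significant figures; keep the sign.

-17050 m

the ship: 26.82 SM = 43162.61 m.
Difference: 43162.61 − 60211.00 = -17050 m.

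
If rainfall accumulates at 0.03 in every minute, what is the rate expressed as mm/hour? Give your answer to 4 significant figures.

45.72 mm/hour

0.03 in/minute × 25.4 mm/in × 60 minute/hour = 45.72 mm/hour.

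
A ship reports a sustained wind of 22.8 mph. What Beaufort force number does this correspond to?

Beaufort force 5

22.8 mph = 10.2 m/s, which is Beaufort 5 (fresh breeze, 8.0–10.7 m/s).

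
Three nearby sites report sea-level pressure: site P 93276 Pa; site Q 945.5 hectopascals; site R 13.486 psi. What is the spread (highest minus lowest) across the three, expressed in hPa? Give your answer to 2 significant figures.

site P: 93276 Pa = 932.76 hPa.
site R: 13.486 psi = 929.83 hPa.
Spread: 945.50 − 929.83 = 16 hPa.

16 hPa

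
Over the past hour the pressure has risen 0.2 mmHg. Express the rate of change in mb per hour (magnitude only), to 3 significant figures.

0.267 mb per hour

0.2 mmHg / 1 h × 1.33322 mb/mmHg = 0.267 mb/h.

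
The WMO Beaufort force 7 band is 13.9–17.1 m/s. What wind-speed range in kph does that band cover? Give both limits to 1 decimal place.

50.0 to 61.6 km/h

13.9–17.1 m/s × 3.6 = 50.0–61.6 km/h.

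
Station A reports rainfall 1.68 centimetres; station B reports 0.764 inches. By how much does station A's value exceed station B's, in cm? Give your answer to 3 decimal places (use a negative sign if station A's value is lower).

station B: 0.764 in = 1.94056 cm.
Difference: 1.68000 − 1.94056 = -0.261 cm.

-0.261 cm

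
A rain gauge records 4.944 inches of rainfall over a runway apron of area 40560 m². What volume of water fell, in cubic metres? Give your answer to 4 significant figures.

Depth: 4.944 in × 25.4 = 125.5776 mm.
1 mm over 1 m² is 1 L, so volume = 125.5776 × 40560 = 5093427.5 L = 5093 m³.

5093 cubic metres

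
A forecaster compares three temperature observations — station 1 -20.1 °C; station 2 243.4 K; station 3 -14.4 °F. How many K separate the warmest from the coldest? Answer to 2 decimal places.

station 2: 243.4 K = -29.750 °C.
station 3: -14.4 °F = -25.778 °C.
Spread: (-20.100) − (-29.750) = 9.650 °C.

9.65 K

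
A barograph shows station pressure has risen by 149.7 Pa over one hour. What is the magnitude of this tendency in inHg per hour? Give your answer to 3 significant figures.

149.7 Pa / 1 h × 0.0002953 inHg/Pa = 0.0442 inHg/h.

0.0442 inHg per hour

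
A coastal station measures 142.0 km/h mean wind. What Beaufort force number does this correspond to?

Beaufort force 12

142.0 km/h = 39.4 m/s, which is Beaufort 12 (hurricane force, ≥32.7 m/s).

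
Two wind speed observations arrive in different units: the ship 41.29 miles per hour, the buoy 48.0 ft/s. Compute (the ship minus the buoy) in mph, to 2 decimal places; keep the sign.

8.56 mph

the buoy: 48.0 ft/s = 32.7273 mph.
Difference: 41.2900 − 32.7273 = 8.56 mph.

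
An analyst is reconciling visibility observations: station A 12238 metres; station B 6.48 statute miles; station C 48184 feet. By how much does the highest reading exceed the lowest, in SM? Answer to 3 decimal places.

2.646 SM

station A: 12238 m = 7.60434 SM.
station C: 48184 ft = 9.12576 SM.
Spread: 9.12576 − 6.48000 = 2.646 SM.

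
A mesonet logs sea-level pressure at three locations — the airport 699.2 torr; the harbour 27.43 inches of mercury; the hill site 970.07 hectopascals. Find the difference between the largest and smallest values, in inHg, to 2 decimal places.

the airport: 699.2 mmHg = 27.5276 inHg.
the hill site: 970.07 hPa = 28.6461 inHg.
Spread: 28.6461 − 27.4300 = 1.22 inHg.

1.22 inHg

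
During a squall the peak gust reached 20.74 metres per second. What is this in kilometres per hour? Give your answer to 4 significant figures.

1 m/s = 3.6 km/h, so 20.74 × 3.6 = 74.66 km/h.

74.66 km/h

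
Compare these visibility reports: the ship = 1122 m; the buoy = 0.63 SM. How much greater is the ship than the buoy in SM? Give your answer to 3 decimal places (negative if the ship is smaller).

0.067 SM

the ship: 1122 m = 0.69718 SM.
Difference: 0.69718 − 0.63000 = 0.067 SM.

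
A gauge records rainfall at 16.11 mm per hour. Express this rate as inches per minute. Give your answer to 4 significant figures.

16.11 mm/hour × 0.0393701 in/mm × 0.0166667 hour/minute = 0.01057 in/minute.

0.01057 in/minute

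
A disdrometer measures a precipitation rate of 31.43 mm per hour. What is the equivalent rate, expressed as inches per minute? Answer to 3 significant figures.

0.0206 in/minute

31.43 mm/hour × 0.0393701 in/mm × 0.0166667 hour/minute = 0.0206 in/minute.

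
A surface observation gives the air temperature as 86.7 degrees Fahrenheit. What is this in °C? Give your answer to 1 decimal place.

°C = (°F − 32) × 5/9 = (86.7 − 32) / 1.8 = 30.4 °C.

30.4 °C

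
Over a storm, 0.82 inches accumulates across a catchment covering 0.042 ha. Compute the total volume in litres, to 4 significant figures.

8748 litres

Depth: 0.82 in × 25.4 = 20.828 mm.
Area: 0.042 ha = 420 m².
1 mm over 1 m² is 1 L, so volume = 20.828 × 420 = 8747.76 L ≈ 8748 L.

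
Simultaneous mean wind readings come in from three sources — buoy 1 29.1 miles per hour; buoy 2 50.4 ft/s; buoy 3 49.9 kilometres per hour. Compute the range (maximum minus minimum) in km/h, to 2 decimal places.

buoy 1: 29.1 mph = 46.8319 km/h.
buoy 2: 50.4 ft/s = 55.3029 km/h.
Spread: 55.3029 − 46.8319 = 8.47 km/h.

8.47 km/h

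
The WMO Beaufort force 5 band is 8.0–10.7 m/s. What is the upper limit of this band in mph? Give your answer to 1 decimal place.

23.9 mph

8.0–10.7 m/s × 2.237 = 17.9–23.9 mph.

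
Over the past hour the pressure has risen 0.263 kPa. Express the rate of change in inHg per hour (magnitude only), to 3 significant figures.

0.0777 inHg per hour

0.263 kPa / 1 h × 0.2953 inHg/kPa = 0.0777 inHg/h.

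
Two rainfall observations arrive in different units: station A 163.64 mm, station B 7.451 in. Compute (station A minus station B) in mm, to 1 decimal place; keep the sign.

station B: 7.451 in = 189.255 mm.
Difference: 163.640 − 189.255 = -25.6 mm.

-25.6 mm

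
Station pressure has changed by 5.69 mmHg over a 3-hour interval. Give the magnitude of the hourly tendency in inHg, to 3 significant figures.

5.69 mmHg / 3 h × 0.0393701 inHg/mmHg = 0.0747 inHg/h.

0.0747 inHg per hour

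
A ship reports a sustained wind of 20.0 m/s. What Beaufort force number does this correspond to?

20.0 m/s lies in the Beaufort 8 band (gale, 17.2–20.7 m/s).

Beaufort force 8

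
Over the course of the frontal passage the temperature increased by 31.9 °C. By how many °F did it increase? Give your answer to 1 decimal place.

For a temperature change the 32° offset cancels: Δ°F = 31.9 × 1.8 = 57.4 °F.

57.4 °F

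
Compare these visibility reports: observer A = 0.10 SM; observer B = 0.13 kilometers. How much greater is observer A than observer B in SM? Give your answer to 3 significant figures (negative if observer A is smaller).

0.0192 SM

observer B: 0.13 km = 0.080778 SM.
Difference: 0.100000 − 0.080778 = 0.0192 SM.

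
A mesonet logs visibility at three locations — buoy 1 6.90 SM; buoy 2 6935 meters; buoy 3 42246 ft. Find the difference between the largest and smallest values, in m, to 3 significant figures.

5940 m

buoy 1: 6.90 SM = 11104.47 m.
buoy 3: 42246 ft = 12876.58 m.
Spread: 12876.58 − 6935.00 = 5940 m.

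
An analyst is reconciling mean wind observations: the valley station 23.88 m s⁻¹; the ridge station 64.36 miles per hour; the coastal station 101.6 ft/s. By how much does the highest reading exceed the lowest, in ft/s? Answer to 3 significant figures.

23.3 ft/s

the valley station: 23.88 m/s = 78.346 ft/s.
the ridge station: 64.36 mph = 94.395 ft/s.
Spread: 101.600 − 78.346 = 23.3 ft/s.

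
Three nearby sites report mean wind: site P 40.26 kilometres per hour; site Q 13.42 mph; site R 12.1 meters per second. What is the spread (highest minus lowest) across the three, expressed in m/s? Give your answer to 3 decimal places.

site P: 40.26 km/h = 11.18333 m/s.
site Q: 13.42 mph = 5.99928 m/s.
Spread: 12.10000 − 5.99928 = 6.101 m/s.

6.101 m/s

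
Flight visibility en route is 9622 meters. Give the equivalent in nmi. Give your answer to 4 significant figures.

5.195 nmi

1 m = 0.000539957 nmi, so 9622 × 0.000539957 = 5.195 nmi.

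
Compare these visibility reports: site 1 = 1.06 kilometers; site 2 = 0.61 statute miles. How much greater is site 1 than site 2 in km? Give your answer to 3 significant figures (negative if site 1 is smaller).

0.0783 km

site 2: 0.61 SM = 0.981700 km.
Difference: 1.060000 − 0.981700 = 0.0783 km.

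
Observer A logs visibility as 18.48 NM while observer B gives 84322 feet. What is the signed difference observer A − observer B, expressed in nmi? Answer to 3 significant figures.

4.60 nmi

observer B: 84322 ft = 13.8776 nmi.
Difference: 18.4800 − 13.8776 = 4.60 nmi.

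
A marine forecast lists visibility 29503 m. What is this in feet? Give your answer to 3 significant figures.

1 m = 3.28084 ft, so 29503 × 3.28084 = 96800 ft.

96800 ft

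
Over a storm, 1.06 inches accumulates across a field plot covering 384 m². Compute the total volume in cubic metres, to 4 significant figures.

Depth: 1.06 in × 25.4 = 26.924 mm.
1 mm over 1 m² is 1 L, so volume = 26.924 × 384 = 10338.816 L = 10.34 m³.

10.34 cubic metres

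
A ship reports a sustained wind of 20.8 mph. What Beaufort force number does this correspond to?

Beaufort force 5

20.8 mph = 9.3 m/s, which is Beaufort 5 (fresh breeze, 8.0–10.7 m/s).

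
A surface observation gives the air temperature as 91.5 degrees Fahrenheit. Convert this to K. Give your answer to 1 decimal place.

306.2 K

First to °C: 33.06 °C.
Then to K: 306.2 K.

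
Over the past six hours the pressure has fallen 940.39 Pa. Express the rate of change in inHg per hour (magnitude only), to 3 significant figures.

940.39 Pa / 6 h × 0.0002953 inHg/Pa = 0.0463 inHg/h.

0.0463 inHg per hour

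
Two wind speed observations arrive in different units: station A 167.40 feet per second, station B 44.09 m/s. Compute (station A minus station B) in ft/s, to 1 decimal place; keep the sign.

station B: 44.09 m/s = 144.652 ft/s.
Difference: 167.400 − 144.652 = 22.7 ft/s.

22.7 ft/s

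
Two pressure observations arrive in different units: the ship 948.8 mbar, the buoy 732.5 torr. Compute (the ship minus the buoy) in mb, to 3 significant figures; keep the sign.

the buoy: 732.5 mmHg = 976.586 mb.
Difference: 948.800 − 976.586 = -27.8 mb.

-27.8 mb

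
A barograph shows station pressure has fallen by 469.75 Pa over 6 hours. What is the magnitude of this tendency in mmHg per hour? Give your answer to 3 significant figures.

469.75 Pa / 6 h × 0.00750062 mmHg/Pa = 0.587 mmHg/h.

0.587 mmHg per hour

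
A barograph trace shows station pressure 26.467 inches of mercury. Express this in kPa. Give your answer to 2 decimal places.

89.63 kPa

1 inHg = 3.38639 kPa, so 26.467 × 3.38639 = 89.63 kPa.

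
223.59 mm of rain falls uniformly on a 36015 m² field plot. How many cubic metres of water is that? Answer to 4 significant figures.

1 mm over 1 m² is 1 L, so volume = 223.59 × 36015 = 8052593.9 L = 8053 m³.

8053 cubic metres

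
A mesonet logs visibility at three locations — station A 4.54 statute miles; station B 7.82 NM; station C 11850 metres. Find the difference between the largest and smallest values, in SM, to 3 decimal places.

4.459 SM

station B: 7.82 nmi = 8.99910 SM.
station C: 11850 m = 7.36325 SM.
Spread: 8.99910 − 4.54000 = 4.459 SM.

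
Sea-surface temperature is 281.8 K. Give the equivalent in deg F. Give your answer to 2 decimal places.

47.57 °F

First to °C: 8.65 °C.
Then to °F: 47.57 °F.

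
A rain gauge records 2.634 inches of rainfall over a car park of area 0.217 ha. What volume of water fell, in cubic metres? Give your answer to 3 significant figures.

Depth: 2.634 in × 25.4 = 66.9036 mm.
Area: 0.217 ha = 2170 m².
1 mm over 1 m² is 1 L, so volume = 66.9036 × 2170 = 145180.81 L = 145 m³.

145 cubic metres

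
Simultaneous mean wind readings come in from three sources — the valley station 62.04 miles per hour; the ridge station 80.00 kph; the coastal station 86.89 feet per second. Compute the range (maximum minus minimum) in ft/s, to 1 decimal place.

the valley station: 62.04 mph = 90.992 ft/s.
the ridge station: 80.00 km/h = 72.908 ft/s.
Spread: 90.992 − 72.908 = 18.1 ft/s.

18.1 ft/s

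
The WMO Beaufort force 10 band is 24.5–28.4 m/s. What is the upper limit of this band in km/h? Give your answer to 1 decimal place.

102.2 km/h

24.5–28.4 m/s × 3.6 = 88.2–102.2 km/h.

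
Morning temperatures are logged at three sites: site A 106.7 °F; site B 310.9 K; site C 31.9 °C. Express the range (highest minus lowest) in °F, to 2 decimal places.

site A: 106.7 °F = 41.500 °C.
site B: 310.9 K = 37.750 °C.
Spread: 41.500 − 31.900 = 9.600 °C = 17.28 °F.

17.28 °F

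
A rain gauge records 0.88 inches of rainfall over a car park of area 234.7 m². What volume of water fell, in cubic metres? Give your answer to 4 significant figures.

5.246 cubic metres

Depth: 0.88 in × 25.4 = 22.352 mm.
1 mm over 1 m² is 1 L, so volume = 22.352 × 234.7 = 5246.0144 L = 5.246 m³.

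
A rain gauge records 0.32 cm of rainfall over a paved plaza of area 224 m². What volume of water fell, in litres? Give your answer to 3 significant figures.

717 litres

Depth: 0.32 cm × 10 = 3.2 mm.
1 mm over 1 m² is 1 L, so volume = 3.2 × 224 = 716.8 L ≈ 717 L.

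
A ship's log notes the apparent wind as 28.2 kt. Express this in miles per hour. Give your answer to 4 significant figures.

32.45 mph

1 kt = 1.15078 mph, so 28.2 × 1.15078 = 32.45 mph.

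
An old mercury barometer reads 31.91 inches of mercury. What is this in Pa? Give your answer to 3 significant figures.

1 inHg = 3386.39 Pa, so 31.91 × 3386.39 = 108000 Pa.

108000 Pa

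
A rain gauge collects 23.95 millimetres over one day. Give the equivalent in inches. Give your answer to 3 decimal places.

0.943 in

1 mm = 0.0393701 in, so 23.95 × 0.0393701 = 0.943 in.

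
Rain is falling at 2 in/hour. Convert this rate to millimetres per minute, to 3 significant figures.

2 in/hour × 25.4 mm/in × 0.0166667 hour/minute = 0.847 mm/minute.

0.847 mm/minute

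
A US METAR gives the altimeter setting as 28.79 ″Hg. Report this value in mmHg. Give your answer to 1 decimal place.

1 inHg = 25.4 mmHg, so 28.79 × 25.4 = 731.3 mmHg.

731.3 mmHg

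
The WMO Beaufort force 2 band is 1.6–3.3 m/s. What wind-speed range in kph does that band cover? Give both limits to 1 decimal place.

1.6–3.3 m/s × 3.6 = 5.8–11.9 km/h.

5.8 to 11.9 km/h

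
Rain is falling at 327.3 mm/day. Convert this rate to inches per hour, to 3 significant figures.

327.3 mm/day × 0.0393701 in/mm × 0.0416667 day/hour = 0.537 in/hour.

0.537 in/hour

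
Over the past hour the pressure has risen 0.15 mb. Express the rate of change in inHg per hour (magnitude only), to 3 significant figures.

0.00443 inHg per hour

0.15 mb / 1 h × 0.02953 inHg/mb = 0.00443 inHg/h.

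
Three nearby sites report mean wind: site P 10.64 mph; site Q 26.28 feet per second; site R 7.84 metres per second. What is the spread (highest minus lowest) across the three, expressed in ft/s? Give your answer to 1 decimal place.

site P: 10.64 mph = 15.605 ft/s.
site R: 7.84 m/s = 25.722 ft/s.
Spread: 26.280 − 15.605 = 10.7 ft/s.

10.7 ft/s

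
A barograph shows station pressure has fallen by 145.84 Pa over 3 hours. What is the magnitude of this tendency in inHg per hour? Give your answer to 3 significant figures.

0.0144 inHg per hour

145.84 Pa / 3 h × 0.0002953 inHg/Pa = 0.0144 inHg/h.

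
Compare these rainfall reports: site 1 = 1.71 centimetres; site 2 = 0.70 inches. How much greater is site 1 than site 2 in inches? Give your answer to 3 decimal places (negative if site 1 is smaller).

site 1: 1.71 cm = 0.67323 in.
Difference: 0.67323 − 0.70000 = -0.027 in.

-0.027 in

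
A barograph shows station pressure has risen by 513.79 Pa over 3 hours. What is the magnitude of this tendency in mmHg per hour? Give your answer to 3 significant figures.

513.79 Pa / 3 h × 0.00750062 mmHg/Pa = 1.28 mmHg/h.

1.28 mmHg per hour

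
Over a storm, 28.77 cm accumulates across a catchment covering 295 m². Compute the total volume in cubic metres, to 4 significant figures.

84.87 cubic metres

Depth: 28.77 cm × 10 = 287.7 mm.
1 mm over 1 m² is 1 L, so volume = 287.7 × 295 = 84871.5 L = 84.87 m³.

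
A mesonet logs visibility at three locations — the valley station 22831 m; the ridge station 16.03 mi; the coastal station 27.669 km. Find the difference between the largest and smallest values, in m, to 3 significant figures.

4840 m

the ridge station: 16.03 SM = 25797.78 m.
the coastal station: 27.669 km = 27669.00 m.
Spread: 27669.00 − 22831.00 = 4840 m.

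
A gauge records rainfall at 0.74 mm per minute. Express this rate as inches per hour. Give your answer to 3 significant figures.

1.75 in/hour

0.74 mm/minute × 0.0393701 in/mm × 60 minute/hour = 1.75 in/hour.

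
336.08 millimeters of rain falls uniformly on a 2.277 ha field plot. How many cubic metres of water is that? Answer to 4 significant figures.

7653 cubic metres

Area: 2.277 ha = 22770 m².
1 mm over 1 m² is 1 L, so volume = 336.08 × 22770 = 7652541.6 L = 7653 m³.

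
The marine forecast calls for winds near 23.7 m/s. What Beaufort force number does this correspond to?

23.7 m/s lies in the Beaufort 9 band (strong gale, 20.8–24.4 m/s).

Beaufort force 9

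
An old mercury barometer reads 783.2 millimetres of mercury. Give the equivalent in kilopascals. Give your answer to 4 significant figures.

104.4 kPa

1 mmHg = 0.133322 kPa, so 783.2 × 0.133322 = 104.4 kPa.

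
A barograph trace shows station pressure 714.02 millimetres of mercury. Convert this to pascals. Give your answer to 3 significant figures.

95200 Pa

1 mmHg = 133.322 Pa, so 714.02 × 133.322 = 95200 Pa.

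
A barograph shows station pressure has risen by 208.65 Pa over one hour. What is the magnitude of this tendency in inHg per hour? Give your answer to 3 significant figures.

0.0616 inHg per hour

208.65 Pa / 1 h × 0.0002953 inHg/Pa = 0.0616 inHg/h.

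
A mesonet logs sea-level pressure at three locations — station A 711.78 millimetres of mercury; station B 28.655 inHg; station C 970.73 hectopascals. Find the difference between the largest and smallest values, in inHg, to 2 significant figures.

0.64 inHg

station A: 711.78 mmHg = 28.0228 inHg.
station C: 970.73 hPa = 28.6656 inHg.
Spread: 28.6656 − 28.0228 = 0.64 inHg.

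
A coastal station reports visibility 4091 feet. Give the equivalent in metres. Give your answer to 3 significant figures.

1250 m

1 ft = 0.3048 m, so 4091 × 0.3048 = 1250 m.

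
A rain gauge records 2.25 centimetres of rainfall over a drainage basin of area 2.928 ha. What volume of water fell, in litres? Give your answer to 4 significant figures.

Depth: 2.25 cm × 10 = 22.5 mm.
Area: 2.928 ha = 29280 m².
1 mm over 1 m² is 1 L, so volume = 22.5 × 29280 = 658800 L.

658800 litres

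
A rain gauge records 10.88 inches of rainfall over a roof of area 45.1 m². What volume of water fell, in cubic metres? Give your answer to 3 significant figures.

Depth: 10.88 in × 25.4 = 276.352 mm.
1 mm over 1 m² is 1 L, so volume = 276.352 × 45.1 = 12463.475 L = 12.5 m³.

12.5 cubic metres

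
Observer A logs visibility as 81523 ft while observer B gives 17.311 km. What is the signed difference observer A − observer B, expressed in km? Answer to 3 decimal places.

7.537 km

observer A: 81523 ft = 24.84821 km.
Difference: 24.84821 − 17.31100 = 7.537 km.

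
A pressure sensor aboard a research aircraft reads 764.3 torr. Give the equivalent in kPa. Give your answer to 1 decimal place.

101.9 kPa

1 mmHg = 0.133322 kPa, so 764.3 × 0.133322 = 101.9 kPa.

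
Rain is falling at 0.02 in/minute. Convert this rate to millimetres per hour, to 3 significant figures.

30.5 mm/hour

0.02 in/minute × 25.4 mm/in × 60 minute/hour = 30.5 mm/hour.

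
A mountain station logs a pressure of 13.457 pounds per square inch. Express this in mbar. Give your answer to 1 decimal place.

927.8 mb

1 psi = 68.9476 mb, so 13.457 × 68.9476 = 927.8 mb.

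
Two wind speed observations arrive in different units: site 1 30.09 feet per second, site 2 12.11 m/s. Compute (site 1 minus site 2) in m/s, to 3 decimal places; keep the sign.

site 1: 30.09 ft/s = 9.17143 m/s.
Difference: 9.17143 − 12.11000 = -2.939 m/s.

-2.939 m/s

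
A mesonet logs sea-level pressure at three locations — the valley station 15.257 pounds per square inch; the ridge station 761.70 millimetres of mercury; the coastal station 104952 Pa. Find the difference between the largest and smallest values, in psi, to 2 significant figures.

0.53 psi

the ridge station: 761.70 mmHg = 14.7288 psi.
the coastal station: 104952 Pa = 15.2220 psi.
Spread: 15.2570 − 14.7288 = 0.53 psi.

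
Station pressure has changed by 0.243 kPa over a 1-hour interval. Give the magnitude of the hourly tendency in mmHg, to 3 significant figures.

1.82 mmHg per hour

0.243 kPa / 1 h × 7.50062 mmHg/kPa = 1.82 mmHg/h.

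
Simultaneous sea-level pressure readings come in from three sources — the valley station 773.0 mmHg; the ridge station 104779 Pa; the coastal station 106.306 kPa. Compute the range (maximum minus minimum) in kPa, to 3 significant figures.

the valley station: 773.0 mmHg = 103.0582 kPa.
the ridge station: 104779 Pa = 104.7790 kPa.
Spread: 106.3060 − 103.0582 = 3.25 kPa.

3.25 kPa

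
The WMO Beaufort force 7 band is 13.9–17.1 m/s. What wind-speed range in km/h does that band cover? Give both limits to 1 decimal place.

13.9–17.1 m/s × 3.6 = 50.0–61.6 km/h.

50.0 to 61.6 km/h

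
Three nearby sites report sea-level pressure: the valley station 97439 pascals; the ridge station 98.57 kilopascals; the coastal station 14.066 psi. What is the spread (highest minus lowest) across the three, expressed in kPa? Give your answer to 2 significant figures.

1.6 kPa

the valley station: 97439 Pa = 97.439 kPa.
the coastal station: 14.066 psi = 96.982 kPa.
Spread: 98.570 − 96.982 = 1.6 kPa.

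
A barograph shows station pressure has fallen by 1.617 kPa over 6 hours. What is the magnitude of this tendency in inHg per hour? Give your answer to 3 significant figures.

1.617 kPa / 6 h × 0.2953 inHg/kPa = 0.0796 inHg/h.

0.0796 inHg per hour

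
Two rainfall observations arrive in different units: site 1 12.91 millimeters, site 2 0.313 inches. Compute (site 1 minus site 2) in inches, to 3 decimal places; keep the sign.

0.195 in

site 1: 12.91 mm = 0.50827 in.
Difference: 0.50827 − 0.31300 = 0.195 in.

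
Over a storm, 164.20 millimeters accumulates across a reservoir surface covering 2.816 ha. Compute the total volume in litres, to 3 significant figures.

Area: 2.816 ha = 28160 m².
1 mm over 1 m² is 1 L, so volume = 164.2 × 28160 = 4623872 L ≈ 4620000 L.

4620000 litres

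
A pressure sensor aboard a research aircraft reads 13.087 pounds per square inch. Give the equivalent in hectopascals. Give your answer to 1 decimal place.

1 psi = 68.9476 hPa, so 13.087 × 68.9476 = 902.3 hPa.

902.3 hPa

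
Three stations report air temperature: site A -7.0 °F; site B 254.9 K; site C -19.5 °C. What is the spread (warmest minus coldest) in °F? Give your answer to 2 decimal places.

site A: -7.0 °F = -21.667 °C.
site B: 254.9 K = -18.250 °C.
Spread: (-18.250) − (-21.667) = 3.417 °C = 6.15 °F.

6.15 °F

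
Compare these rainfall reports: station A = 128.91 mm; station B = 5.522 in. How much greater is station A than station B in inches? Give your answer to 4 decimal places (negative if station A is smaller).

station A: 128.91 mm = 5.075197 in.
Difference: 5.075197 − 5.522000 = -0.4468 in.

-0.4468 in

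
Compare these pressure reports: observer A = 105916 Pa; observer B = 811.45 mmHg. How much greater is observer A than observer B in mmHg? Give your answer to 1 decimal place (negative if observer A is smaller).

-17.0 mmHg

observer A: 105916 Pa = 794.435 mmHg.
Difference: 794.435 − 811.450 = -17.0 mmHg.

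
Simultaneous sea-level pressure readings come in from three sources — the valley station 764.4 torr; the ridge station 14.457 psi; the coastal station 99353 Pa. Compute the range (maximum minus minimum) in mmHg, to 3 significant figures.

the ridge station: 14.457 psi = 747.643 mmHg.
the coastal station: 99353 Pa = 745.209 mmHg.
Spread: 764.400 − 745.209 = 19.2 mmHg.

19.2 mmHg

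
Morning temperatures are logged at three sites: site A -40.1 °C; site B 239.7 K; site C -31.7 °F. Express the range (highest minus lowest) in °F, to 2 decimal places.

site B: 239.7 K = -33.450 °C.
site C: -31.7 °F = -35.389 °C.
Spread: (-33.450) − (-40.100) = 6.650 °C = 11.97 °F.

11.97 °F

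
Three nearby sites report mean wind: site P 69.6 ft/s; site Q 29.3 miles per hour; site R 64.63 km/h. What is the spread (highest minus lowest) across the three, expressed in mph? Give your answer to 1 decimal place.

site P: 69.6 ft/s = 47.455 mph.
site R: 64.63 km/h = 40.159 mph.
Spread: 47.455 − 29.300 = 18.2 mph.

18.2 mph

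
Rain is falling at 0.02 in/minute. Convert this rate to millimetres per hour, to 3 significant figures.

0.02 in/minute × 25.4 mm/in × 60 minute/hour = 30.5 mm/hour.

30.5 mm/hour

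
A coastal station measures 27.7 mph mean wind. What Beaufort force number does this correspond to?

27.7 mph = 12.4 m/s, which is Beaufort 6 (strong breeze, 10.8–13.8 m/s).

Beaufort force 6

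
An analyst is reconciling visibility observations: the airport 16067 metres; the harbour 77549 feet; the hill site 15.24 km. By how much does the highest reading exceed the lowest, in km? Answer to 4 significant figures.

8.397 km

the airport: 16067 m = 16.06700 km.
the harbour: 77549 ft = 23.63694 km.
Spread: 23.63694 − 15.24000 = 8.397 km.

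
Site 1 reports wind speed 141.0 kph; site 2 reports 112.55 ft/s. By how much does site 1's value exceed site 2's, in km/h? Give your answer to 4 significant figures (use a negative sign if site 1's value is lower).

17.50 km/h

site 2: 112.55 ft/s = 123.4989 km/h.
Difference: 141.0000 − 123.4989 = 17.50 km/h.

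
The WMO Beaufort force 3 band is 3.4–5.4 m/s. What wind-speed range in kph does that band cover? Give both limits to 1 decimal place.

3.4–5.4 m/s × 3.6 = 12.2–19.4 km/h.

12.2 to 19.4 km/h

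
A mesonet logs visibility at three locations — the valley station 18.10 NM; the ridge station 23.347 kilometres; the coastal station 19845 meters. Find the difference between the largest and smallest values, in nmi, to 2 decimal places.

7.38 nmi

the ridge station: 23.347 km = 12.6064 nmi.
the coastal station: 19845 m = 10.7154 nmi.
Spread: 18.1000 − 10.7154 = 7.38 nmi.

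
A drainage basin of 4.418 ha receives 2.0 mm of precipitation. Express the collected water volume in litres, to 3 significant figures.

88400 litres

Area: 4.418 ha = 44180 m².
1 mm over 1 m² is 1 L, so volume = 2 × 44180 = 88360 L ≈ 88400 L.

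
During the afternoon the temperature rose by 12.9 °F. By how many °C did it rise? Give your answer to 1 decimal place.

7.2 °C

A change of 1 °C equals a change of 1.8 °F: Δ°C = 12.9 × 0.5556 = 7.2 °C.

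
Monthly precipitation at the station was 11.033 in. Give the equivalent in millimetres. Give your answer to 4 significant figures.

280.2 mm

1 in = 25.4 mm, so 11.033 × 25.4 = 280.2 mm.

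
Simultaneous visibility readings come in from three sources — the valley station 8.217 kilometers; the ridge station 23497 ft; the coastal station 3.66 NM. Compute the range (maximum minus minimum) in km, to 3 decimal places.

the ridge station: 23497 ft = 7.16189 km.
the coastal station: 3.66 nmi = 6.77832 km.
Spread: 8.21700 − 6.77832 = 1.439 km.

1.439 km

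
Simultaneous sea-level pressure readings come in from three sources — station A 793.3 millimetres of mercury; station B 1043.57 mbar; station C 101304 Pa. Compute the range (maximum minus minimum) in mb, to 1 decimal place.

44.6 mb

station A: 793.3 mmHg = 1057.646 mb.
station C: 101304 Pa = 1013.040 mb.
Spread: 1057.646 − 1013.040 = 44.6 mb.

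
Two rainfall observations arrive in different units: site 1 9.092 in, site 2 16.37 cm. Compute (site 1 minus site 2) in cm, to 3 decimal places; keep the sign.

6.724 cm

site 1: 9.092 in = 23.09368 cm.
Difference: 23.09368 − 16.37000 = 6.724 cm.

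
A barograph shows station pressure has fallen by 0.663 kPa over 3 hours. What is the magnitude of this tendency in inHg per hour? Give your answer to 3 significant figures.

0.0653 inHg per hour

0.663 kPa / 3 h × 0.2953 inHg/kPa = 0.0653 inHg/h.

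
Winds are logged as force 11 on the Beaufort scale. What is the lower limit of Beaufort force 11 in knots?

Beaufort 11 (violent storm) spans 56–63 knots.

56 kt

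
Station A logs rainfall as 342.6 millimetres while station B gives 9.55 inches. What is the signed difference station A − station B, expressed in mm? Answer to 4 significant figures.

100.0 mm

station B: 9.55 in = 242.570 mm.
Difference: 342.600 − 242.570 = 100.0 mm.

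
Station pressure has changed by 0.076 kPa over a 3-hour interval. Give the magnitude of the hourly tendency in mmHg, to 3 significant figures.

0.190 mmHg per hour

0.076 kPa / 3 h × 7.50062 mmHg/kPa = 0.190 mmHg/h.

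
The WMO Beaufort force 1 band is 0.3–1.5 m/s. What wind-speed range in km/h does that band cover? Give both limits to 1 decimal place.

1.1 to 5.4 km/h

0.3–1.5 m/s × 3.6 = 1.1–5.4 km/h.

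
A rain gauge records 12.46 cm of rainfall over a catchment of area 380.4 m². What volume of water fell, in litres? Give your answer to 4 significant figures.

47400 litres

Depth: 12.46 cm × 10 = 124.6 mm.
1 mm over 1 m² is 1 L, so volume = 124.6 × 380.4 = 47397.84 L ≈ 47400 L.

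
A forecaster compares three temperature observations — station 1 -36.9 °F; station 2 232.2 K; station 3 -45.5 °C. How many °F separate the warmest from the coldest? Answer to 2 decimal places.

station 1: -36.9 °F = -38.278 °C.
station 2: 232.2 K = -40.950 °C.
Spread: (-38.278) − (-45.500) = 7.222 °C = 13.00 °F.

13.00 °F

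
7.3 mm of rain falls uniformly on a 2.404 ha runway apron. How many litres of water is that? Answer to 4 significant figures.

175500 litres

Area: 2.404 ha = 24040 m².
1 mm over 1 m² is 1 L, so volume = 7.3 × 24040 = 175492 L ≈ 175500 L.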